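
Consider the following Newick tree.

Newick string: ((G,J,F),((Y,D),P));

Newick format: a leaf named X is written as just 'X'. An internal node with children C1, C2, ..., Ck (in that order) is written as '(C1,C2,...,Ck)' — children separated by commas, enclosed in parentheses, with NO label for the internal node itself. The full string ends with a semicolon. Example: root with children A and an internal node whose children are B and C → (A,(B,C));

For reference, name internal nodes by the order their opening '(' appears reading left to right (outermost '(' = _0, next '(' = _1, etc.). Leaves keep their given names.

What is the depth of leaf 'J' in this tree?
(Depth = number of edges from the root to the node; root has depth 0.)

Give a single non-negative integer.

Answer: 2

Derivation:
Newick: ((G,J,F),((Y,D),P));
Naming internals by '(' encounter order: outermost '(' = _0, next = _1, ...
Query node: J
Path from root: _0 -> _1 -> J
Depth of J: 2 (number of edges from root)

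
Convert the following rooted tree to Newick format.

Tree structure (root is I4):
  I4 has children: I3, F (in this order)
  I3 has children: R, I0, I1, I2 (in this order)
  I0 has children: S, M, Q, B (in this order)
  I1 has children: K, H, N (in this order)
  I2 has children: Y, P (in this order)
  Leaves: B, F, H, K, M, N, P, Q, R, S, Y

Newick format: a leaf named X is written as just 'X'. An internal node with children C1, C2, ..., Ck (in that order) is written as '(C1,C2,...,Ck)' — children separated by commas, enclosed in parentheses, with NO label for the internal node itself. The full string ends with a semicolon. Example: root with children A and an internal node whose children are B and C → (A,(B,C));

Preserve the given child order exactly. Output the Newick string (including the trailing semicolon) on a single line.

internal I4 with children ['I3', 'F']
  internal I3 with children ['R', 'I0', 'I1', 'I2']
    leaf 'R' → 'R'
    internal I0 with children ['S', 'M', 'Q', 'B']
      leaf 'S' → 'S'
      leaf 'M' → 'M'
      leaf 'Q' → 'Q'
      leaf 'B' → 'B'
    → '(S,M,Q,B)'
    internal I1 with children ['K', 'H', 'N']
      leaf 'K' → 'K'
      leaf 'H' → 'H'
      leaf 'N' → 'N'
    → '(K,H,N)'
    internal I2 with children ['Y', 'P']
      leaf 'Y' → 'Y'
      leaf 'P' → 'P'
    → '(Y,P)'
  → '(R,(S,M,Q,B),(K,H,N),(Y,P))'
  leaf 'F' → 'F'
→ '((R,(S,M,Q,B),(K,H,N),(Y,P)),F)'
Final: ((R,(S,M,Q,B),(K,H,N),(Y,P)),F);

Answer: ((R,(S,M,Q,B),(K,H,N),(Y,P)),F);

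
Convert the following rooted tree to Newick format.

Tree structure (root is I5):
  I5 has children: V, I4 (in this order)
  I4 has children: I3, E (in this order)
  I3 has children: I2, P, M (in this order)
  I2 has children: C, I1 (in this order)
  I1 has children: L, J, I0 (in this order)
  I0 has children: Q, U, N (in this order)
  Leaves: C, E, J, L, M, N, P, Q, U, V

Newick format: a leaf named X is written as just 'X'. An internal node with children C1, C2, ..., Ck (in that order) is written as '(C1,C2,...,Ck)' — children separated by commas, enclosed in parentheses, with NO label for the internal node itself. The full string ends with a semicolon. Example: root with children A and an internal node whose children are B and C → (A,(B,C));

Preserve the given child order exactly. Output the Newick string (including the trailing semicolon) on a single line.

Answer: (V,(((C,(L,J,(Q,U,N))),P,M),E));

Derivation:
internal I5 with children ['V', 'I4']
  leaf 'V' → 'V'
  internal I4 with children ['I3', 'E']
    internal I3 with children ['I2', 'P', 'M']
      internal I2 with children ['C', 'I1']
        leaf 'C' → 'C'
        internal I1 with children ['L', 'J', 'I0']
          leaf 'L' → 'L'
          leaf 'J' → 'J'
          internal I0 with children ['Q', 'U', 'N']
            leaf 'Q' → 'Q'
            leaf 'U' → 'U'
            leaf 'N' → 'N'
          → '(Q,U,N)'
        → '(L,J,(Q,U,N))'
      → '(C,(L,J,(Q,U,N)))'
      leaf 'P' → 'P'
      leaf 'M' → 'M'
    → '((C,(L,J,(Q,U,N))),P,M)'
    leaf 'E' → 'E'
  → '(((C,(L,J,(Q,U,N))),P,M),E)'
→ '(V,(((C,(L,J,(Q,U,N))),P,M),E))'
Final: (V,(((C,(L,J,(Q,U,N))),P,M),E));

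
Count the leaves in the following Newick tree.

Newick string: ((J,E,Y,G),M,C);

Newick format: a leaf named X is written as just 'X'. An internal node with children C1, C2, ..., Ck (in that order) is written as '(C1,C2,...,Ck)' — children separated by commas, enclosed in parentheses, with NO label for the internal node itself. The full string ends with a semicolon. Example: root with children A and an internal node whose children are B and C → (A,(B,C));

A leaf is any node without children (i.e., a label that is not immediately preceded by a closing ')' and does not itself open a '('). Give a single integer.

Answer: 6

Derivation:
Newick: ((J,E,Y,G),M,C);
Scan left-to-right; a leaf is any maximal label run not followed by '(':
  pos 2: leaf 'J' → count = 1
  pos 4: leaf 'E' → count = 2
  pos 6: leaf 'Y' → count = 3
  pos 8: leaf 'G' → count = 4
  pos 11: leaf 'M' → count = 5
  pos 13: leaf 'C' → count = 6
Total leaves: 6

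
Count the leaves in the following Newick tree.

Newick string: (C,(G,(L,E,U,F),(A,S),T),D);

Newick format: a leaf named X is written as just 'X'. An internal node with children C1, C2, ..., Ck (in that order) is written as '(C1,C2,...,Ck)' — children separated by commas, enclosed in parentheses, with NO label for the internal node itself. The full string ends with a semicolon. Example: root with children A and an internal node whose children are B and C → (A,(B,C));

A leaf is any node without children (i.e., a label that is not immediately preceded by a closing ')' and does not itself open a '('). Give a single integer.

Newick: (C,(G,(L,E,U,F),(A,S),T),D);
Scan left-to-right; a leaf is any maximal label run not followed by '(':
  pos 1: leaf 'C' → count = 1
  pos 4: leaf 'G' → count = 2
  pos 7: leaf 'L' → count = 3
  pos 9: leaf 'E' → count = 4
  pos 11: leaf 'U' → count = 5
  pos 13: leaf 'F' → count = 6
  pos 17: leaf 'A' → count = 7
  pos 19: leaf 'S' → count = 8
  pos 22: leaf 'T' → count = 9
  pos 25: leaf 'D' → count = 10
Total leaves: 10

Answer: 10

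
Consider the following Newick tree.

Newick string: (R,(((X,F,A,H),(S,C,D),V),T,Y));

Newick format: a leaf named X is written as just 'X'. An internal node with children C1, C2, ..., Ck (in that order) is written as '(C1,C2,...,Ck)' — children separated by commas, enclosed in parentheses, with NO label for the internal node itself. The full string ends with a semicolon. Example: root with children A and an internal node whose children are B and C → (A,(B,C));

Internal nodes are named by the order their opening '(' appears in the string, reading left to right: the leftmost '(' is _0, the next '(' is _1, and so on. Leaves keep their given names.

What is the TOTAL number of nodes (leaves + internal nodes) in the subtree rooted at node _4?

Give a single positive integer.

Newick: (R,(((X,F,A,H),(S,C,D),V),T,Y));
Locate _4: it is the '(' at position 15 (the 5th '(' reading left to right).
Query: subtree rooted at _4
_4: subtree_size = 1 + 3
  S: subtree_size = 1 + 0
  C: subtree_size = 1 + 0
  D: subtree_size = 1 + 0
Total subtree size of _4: 4

Answer: 4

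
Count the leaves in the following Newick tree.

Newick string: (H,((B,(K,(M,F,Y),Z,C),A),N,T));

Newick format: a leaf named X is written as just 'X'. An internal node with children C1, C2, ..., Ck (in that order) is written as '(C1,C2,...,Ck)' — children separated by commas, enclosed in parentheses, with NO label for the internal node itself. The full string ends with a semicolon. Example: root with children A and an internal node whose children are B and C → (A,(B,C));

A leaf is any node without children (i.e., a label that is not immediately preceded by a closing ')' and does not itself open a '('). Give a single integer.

Newick: (H,((B,(K,(M,F,Y),Z,C),A),N,T));
Scan left-to-right; a leaf is any maximal label run not followed by '(':
  pos 1: leaf 'H' → count = 1
  pos 5: leaf 'B' → count = 2
  pos 8: leaf 'K' → count = 3
  pos 11: leaf 'M' → count = 4
  pos 13: leaf 'F' → count = 5
  pos 15: leaf 'Y' → count = 6
  pos 18: leaf 'Z' → count = 7
  pos 20: leaf 'C' → count = 8
  pos 23: leaf 'A' → count = 9
  pos 26: leaf 'N' → count = 10
  pos 28: leaf 'T' → count = 11
Total leaves: 11

Answer: 11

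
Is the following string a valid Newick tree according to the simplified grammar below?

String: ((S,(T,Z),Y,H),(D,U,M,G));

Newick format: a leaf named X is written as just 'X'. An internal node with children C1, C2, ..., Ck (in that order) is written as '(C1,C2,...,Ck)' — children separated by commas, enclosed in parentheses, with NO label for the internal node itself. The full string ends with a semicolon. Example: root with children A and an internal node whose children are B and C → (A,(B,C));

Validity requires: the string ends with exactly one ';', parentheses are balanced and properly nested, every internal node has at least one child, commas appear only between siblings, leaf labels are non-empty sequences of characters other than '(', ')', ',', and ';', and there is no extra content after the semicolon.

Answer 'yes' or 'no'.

Input: ((S,(T,Z),Y,H),(D,U,M,G));
Paren balance: 4 '(' vs 4 ')' OK
Ends with single ';': True
Full parse: OK
Valid: True

Answer: yes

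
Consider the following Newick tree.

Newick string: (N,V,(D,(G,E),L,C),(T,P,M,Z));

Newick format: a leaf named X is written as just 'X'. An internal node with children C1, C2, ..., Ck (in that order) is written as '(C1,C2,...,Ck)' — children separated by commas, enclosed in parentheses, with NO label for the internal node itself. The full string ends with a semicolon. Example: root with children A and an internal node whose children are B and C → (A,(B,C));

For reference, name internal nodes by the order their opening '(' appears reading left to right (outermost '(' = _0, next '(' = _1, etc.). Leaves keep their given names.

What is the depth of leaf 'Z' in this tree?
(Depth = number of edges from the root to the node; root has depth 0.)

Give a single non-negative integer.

Answer: 2

Derivation:
Newick: (N,V,(D,(G,E),L,C),(T,P,M,Z));
Naming internals by '(' encounter order: outermost '(' = _0, next = _1, ...
Query node: Z
Path from root: _0 -> _3 -> Z
Depth of Z: 2 (number of edges from root)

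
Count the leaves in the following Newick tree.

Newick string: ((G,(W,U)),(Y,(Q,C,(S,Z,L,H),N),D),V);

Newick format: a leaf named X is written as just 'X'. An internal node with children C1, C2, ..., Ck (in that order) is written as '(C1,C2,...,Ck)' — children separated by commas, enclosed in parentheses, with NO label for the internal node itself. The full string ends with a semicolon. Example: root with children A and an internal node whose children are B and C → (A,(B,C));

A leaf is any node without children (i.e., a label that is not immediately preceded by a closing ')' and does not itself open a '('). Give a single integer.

Answer: 13

Derivation:
Newick: ((G,(W,U)),(Y,(Q,C,(S,Z,L,H),N),D),V);
Scan left-to-right; a leaf is any maximal label run not followed by '(':
  pos 2: leaf 'G' → count = 1
  pos 5: leaf 'W' → count = 2
  pos 7: leaf 'U' → count = 3
  pos 12: leaf 'Y' → count = 4
  pos 15: leaf 'Q' → count = 5
  pos 17: leaf 'C' → count = 6
  pos 20: leaf 'S' → count = 7
  pos 22: leaf 'Z' → count = 8
  pos 24: leaf 'L' → count = 9
  pos 26: leaf 'H' → count = 10
  pos 29: leaf 'N' → count = 11
  pos 32: leaf 'D' → count = 12
  pos 35: leaf 'V' → count = 13
Total leaves: 13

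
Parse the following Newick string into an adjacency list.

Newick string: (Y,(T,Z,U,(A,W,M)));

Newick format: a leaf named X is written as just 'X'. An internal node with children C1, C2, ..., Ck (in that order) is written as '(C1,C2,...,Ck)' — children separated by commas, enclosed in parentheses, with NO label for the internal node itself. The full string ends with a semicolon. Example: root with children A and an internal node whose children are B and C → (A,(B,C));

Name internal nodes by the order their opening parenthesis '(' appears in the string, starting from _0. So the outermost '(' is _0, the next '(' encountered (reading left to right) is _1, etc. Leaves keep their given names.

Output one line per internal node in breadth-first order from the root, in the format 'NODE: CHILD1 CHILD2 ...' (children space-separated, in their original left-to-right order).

Input: (Y,(T,Z,U,(A,W,M)));
Scanning left-to-right, naming '(' by encounter order:
  pos 0: '(' -> open internal node _0 (depth 1)
  pos 3: '(' -> open internal node _1 (depth 2)
  pos 10: '(' -> open internal node _2 (depth 3)
  pos 16: ')' -> close internal node _2 (now at depth 2)
  pos 17: ')' -> close internal node _1 (now at depth 1)
  pos 18: ')' -> close internal node _0 (now at depth 0)
Total internal nodes: 3
BFS adjacency from root:
  _0: Y _1
  _1: T Z U _2
  _2: A W M

Answer: _0: Y _1
_1: T Z U _2
_2: A W M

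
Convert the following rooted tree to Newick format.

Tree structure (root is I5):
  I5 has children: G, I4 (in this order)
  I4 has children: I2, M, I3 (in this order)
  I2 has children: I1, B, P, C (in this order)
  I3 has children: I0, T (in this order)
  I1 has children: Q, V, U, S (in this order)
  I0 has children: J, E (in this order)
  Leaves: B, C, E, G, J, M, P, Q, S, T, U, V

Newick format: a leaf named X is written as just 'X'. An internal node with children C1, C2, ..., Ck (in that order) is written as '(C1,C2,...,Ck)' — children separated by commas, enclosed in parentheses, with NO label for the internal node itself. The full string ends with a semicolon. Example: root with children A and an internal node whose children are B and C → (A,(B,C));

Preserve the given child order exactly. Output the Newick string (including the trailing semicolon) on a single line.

internal I5 with children ['G', 'I4']
  leaf 'G' → 'G'
  internal I4 with children ['I2', 'M', 'I3']
    internal I2 with children ['I1', 'B', 'P', 'C']
      internal I1 with children ['Q', 'V', 'U', 'S']
        leaf 'Q' → 'Q'
        leaf 'V' → 'V'
        leaf 'U' → 'U'
        leaf 'S' → 'S'
      → '(Q,V,U,S)'
      leaf 'B' → 'B'
      leaf 'P' → 'P'
      leaf 'C' → 'C'
    → '((Q,V,U,S),B,P,C)'
    leaf 'M' → 'M'
    internal I3 with children ['I0', 'T']
      internal I0 with children ['J', 'E']
        leaf 'J' → 'J'
        leaf 'E' → 'E'
      → '(J,E)'
      leaf 'T' → 'T'
    → '((J,E),T)'
  → '(((Q,V,U,S),B,P,C),M,((J,E),T))'
→ '(G,(((Q,V,U,S),B,P,C),M,((J,E),T)))'
Final: (G,(((Q,V,U,S),B,P,C),M,((J,E),T)));

Answer: (G,(((Q,V,U,S),B,P,C),M,((J,E),T)));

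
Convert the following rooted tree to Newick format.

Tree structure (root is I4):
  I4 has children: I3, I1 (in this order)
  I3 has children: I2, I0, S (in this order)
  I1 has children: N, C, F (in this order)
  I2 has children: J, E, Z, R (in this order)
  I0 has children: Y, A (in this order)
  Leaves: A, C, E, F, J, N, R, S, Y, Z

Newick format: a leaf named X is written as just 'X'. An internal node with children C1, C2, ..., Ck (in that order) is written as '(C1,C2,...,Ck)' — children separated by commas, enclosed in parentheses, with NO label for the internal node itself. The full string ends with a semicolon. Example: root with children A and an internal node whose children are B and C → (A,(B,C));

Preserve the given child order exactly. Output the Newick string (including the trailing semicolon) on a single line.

Answer: (((J,E,Z,R),(Y,A),S),(N,C,F));

Derivation:
internal I4 with children ['I3', 'I1']
  internal I3 with children ['I2', 'I0', 'S']
    internal I2 with children ['J', 'E', 'Z', 'R']
      leaf 'J' → 'J'
      leaf 'E' → 'E'
      leaf 'Z' → 'Z'
      leaf 'R' → 'R'
    → '(J,E,Z,R)'
    internal I0 with children ['Y', 'A']
      leaf 'Y' → 'Y'
      leaf 'A' → 'A'
    → '(Y,A)'
    leaf 'S' → 'S'
  → '((J,E,Z,R),(Y,A),S)'
  internal I1 with children ['N', 'C', 'F']
    leaf 'N' → 'N'
    leaf 'C' → 'C'
    leaf 'F' → 'F'
  → '(N,C,F)'
→ '(((J,E,Z,R),(Y,A),S),(N,C,F))'
Final: (((J,E,Z,R),(Y,A),S),(N,C,F));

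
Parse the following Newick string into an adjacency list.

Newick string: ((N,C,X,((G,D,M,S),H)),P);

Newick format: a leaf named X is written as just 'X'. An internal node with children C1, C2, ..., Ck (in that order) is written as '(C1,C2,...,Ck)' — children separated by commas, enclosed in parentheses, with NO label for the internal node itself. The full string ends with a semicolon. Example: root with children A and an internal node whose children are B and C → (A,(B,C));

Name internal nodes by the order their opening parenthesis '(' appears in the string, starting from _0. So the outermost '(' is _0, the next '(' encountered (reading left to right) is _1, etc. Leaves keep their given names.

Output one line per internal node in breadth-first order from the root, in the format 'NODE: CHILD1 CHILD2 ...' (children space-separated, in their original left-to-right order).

Answer: _0: _1 P
_1: N C X _2
_2: _3 H
_3: G D M S

Derivation:
Input: ((N,C,X,((G,D,M,S),H)),P);
Scanning left-to-right, naming '(' by encounter order:
  pos 0: '(' -> open internal node _0 (depth 1)
  pos 1: '(' -> open internal node _1 (depth 2)
  pos 8: '(' -> open internal node _2 (depth 3)
  pos 9: '(' -> open internal node _3 (depth 4)
  pos 17: ')' -> close internal node _3 (now at depth 3)
  pos 20: ')' -> close internal node _2 (now at depth 2)
  pos 21: ')' -> close internal node _1 (now at depth 1)
  pos 24: ')' -> close internal node _0 (now at depth 0)
Total internal nodes: 4
BFS adjacency from root:
  _0: _1 P
  _1: N C X _2
  _2: _3 H
  _3: G D M S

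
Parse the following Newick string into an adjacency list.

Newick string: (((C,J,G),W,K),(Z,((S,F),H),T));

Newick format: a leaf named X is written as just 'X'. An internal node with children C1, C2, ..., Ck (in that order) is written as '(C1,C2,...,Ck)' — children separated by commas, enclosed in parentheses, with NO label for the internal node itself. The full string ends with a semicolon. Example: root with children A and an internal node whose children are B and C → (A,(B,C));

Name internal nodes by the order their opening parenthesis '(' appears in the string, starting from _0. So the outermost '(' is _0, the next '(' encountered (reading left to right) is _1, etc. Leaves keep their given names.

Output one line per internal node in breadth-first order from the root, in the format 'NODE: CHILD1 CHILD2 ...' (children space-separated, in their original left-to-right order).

Answer: _0: _1 _3
_1: _2 W K
_3: Z _4 T
_2: C J G
_4: _5 H
_5: S F

Derivation:
Input: (((C,J,G),W,K),(Z,((S,F),H),T));
Scanning left-to-right, naming '(' by encounter order:
  pos 0: '(' -> open internal node _0 (depth 1)
  pos 1: '(' -> open internal node _1 (depth 2)
  pos 2: '(' -> open internal node _2 (depth 3)
  pos 8: ')' -> close internal node _2 (now at depth 2)
  pos 13: ')' -> close internal node _1 (now at depth 1)
  pos 15: '(' -> open internal node _3 (depth 2)
  pos 18: '(' -> open internal node _4 (depth 3)
  pos 19: '(' -> open internal node _5 (depth 4)
  pos 23: ')' -> close internal node _5 (now at depth 3)
  pos 26: ')' -> close internal node _4 (now at depth 2)
  pos 29: ')' -> close internal node _3 (now at depth 1)
  pos 30: ')' -> close internal node _0 (now at depth 0)
Total internal nodes: 6
BFS adjacency from root:
  _0: _1 _3
  _1: _2 W K
  _3: Z _4 T
  _2: C J G
  _4: _5 H
  _5: S F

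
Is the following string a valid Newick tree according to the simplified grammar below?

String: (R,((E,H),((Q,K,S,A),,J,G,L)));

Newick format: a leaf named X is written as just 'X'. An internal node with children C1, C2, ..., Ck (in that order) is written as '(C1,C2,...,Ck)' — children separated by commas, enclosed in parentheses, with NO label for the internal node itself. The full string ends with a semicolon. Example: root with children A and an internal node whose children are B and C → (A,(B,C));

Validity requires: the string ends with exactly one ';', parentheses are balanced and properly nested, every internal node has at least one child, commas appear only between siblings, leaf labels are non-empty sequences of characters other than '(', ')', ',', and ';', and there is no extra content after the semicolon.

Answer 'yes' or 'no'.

Input: (R,((E,H),((Q,K,S,A),,J,G,L)));
Paren balance: 5 '(' vs 5 ')' OK
Ends with single ';': True
Full parse: FAILS (empty leaf label at pos 21)
Valid: False

Answer: no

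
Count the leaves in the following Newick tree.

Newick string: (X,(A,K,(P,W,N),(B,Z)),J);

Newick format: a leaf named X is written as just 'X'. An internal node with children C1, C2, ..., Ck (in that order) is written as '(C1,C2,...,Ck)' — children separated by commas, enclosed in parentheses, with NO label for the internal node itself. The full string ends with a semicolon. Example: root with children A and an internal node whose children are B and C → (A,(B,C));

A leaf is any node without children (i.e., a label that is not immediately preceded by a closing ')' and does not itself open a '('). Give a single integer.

Newick: (X,(A,K,(P,W,N),(B,Z)),J);
Scan left-to-right; a leaf is any maximal label run not followed by '(':
  pos 1: leaf 'X' → count = 1
  pos 4: leaf 'A' → count = 2
  pos 6: leaf 'K' → count = 3
  pos 9: leaf 'P' → count = 4
  pos 11: leaf 'W' → count = 5
  pos 13: leaf 'N' → count = 6
  pos 17: leaf 'B' → count = 7
  pos 19: leaf 'Z' → count = 8
  pos 23: leaf 'J' → count = 9
Total leaves: 9

Answer: 9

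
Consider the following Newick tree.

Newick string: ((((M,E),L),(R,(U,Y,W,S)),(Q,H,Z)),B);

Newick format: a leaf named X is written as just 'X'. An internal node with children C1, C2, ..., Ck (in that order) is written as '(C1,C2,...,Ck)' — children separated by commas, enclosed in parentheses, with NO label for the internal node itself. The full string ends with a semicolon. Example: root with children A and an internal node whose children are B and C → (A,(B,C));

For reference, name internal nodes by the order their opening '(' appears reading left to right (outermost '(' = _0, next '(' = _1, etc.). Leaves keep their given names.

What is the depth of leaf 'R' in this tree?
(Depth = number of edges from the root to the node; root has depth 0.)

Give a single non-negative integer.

Answer: 3

Derivation:
Newick: ((((M,E),L),(R,(U,Y,W,S)),(Q,H,Z)),B);
Naming internals by '(' encounter order: outermost '(' = _0, next = _1, ...
Query node: R
Path from root: _0 -> _1 -> _4 -> R
Depth of R: 3 (number of edges from root)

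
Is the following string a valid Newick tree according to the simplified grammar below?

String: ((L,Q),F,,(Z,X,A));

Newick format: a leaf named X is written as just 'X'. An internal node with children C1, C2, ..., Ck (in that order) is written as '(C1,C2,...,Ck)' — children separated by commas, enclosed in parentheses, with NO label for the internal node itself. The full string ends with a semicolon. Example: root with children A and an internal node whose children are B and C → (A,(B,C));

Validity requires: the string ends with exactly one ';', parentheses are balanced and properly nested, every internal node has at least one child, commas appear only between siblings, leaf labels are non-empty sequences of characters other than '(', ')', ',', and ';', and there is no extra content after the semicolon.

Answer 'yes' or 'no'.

Answer: no

Derivation:
Input: ((L,Q),F,,(Z,X,A));
Paren balance: 3 '(' vs 3 ')' OK
Ends with single ';': True
Full parse: FAILS (empty leaf label at pos 9)
Valid: False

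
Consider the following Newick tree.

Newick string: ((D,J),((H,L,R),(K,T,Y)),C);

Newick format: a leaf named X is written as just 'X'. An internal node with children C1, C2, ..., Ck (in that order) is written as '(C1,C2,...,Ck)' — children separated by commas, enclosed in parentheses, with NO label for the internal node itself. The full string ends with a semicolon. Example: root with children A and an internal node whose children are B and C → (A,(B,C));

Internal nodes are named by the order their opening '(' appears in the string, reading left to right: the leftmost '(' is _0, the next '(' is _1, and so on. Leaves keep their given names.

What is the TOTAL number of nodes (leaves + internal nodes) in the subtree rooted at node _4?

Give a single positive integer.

Newick: ((D,J),((H,L,R),(K,T,Y)),C);
Locate _4: it is the '(' at position 16 (the 5th '(' reading left to right).
Query: subtree rooted at _4
_4: subtree_size = 1 + 3
  K: subtree_size = 1 + 0
  T: subtree_size = 1 + 0
  Y: subtree_size = 1 + 0
Total subtree size of _4: 4

Answer: 4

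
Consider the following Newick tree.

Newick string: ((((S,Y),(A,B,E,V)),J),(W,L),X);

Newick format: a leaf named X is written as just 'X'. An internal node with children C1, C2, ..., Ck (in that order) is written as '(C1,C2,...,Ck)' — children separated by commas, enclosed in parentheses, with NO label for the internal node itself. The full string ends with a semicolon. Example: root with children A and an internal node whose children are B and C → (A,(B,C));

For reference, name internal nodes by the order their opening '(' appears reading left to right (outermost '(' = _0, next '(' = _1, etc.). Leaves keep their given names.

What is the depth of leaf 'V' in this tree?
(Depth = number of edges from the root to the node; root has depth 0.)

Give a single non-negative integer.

Answer: 4

Derivation:
Newick: ((((S,Y),(A,B,E,V)),J),(W,L),X);
Naming internals by '(' encounter order: outermost '(' = _0, next = _1, ...
Query node: V
Path from root: _0 -> _1 -> _2 -> _4 -> V
Depth of V: 4 (number of edges from root)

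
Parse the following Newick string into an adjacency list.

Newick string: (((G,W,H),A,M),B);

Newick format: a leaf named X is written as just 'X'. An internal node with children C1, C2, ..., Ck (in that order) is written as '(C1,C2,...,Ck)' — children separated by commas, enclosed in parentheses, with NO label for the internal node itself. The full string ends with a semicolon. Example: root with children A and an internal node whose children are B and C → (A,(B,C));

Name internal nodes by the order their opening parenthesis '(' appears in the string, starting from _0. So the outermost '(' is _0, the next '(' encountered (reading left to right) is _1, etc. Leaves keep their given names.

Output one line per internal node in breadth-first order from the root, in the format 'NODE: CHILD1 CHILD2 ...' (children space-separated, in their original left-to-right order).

Input: (((G,W,H),A,M),B);
Scanning left-to-right, naming '(' by encounter order:
  pos 0: '(' -> open internal node _0 (depth 1)
  pos 1: '(' -> open internal node _1 (depth 2)
  pos 2: '(' -> open internal node _2 (depth 3)
  pos 8: ')' -> close internal node _2 (now at depth 2)
  pos 13: ')' -> close internal node _1 (now at depth 1)
  pos 16: ')' -> close internal node _0 (now at depth 0)
Total internal nodes: 3
BFS adjacency from root:
  _0: _1 B
  _1: _2 A M
  _2: G W H

Answer: _0: _1 B
_1: _2 A M
_2: G W H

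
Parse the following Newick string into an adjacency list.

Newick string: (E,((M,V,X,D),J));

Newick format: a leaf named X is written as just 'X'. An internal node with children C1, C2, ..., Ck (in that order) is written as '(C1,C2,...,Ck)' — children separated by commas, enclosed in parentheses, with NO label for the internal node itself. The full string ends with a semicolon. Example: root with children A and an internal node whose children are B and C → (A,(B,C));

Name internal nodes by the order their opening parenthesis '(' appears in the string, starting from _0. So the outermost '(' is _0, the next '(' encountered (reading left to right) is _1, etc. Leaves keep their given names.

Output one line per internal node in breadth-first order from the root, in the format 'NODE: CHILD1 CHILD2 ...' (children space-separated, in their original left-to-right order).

Input: (E,((M,V,X,D),J));
Scanning left-to-right, naming '(' by encounter order:
  pos 0: '(' -> open internal node _0 (depth 1)
  pos 3: '(' -> open internal node _1 (depth 2)
  pos 4: '(' -> open internal node _2 (depth 3)
  pos 12: ')' -> close internal node _2 (now at depth 2)
  pos 15: ')' -> close internal node _1 (now at depth 1)
  pos 16: ')' -> close internal node _0 (now at depth 0)
Total internal nodes: 3
BFS adjacency from root:
  _0: E _1
  _1: _2 J
  _2: M V X D

Answer: _0: E _1
_1: _2 J
_2: M V X D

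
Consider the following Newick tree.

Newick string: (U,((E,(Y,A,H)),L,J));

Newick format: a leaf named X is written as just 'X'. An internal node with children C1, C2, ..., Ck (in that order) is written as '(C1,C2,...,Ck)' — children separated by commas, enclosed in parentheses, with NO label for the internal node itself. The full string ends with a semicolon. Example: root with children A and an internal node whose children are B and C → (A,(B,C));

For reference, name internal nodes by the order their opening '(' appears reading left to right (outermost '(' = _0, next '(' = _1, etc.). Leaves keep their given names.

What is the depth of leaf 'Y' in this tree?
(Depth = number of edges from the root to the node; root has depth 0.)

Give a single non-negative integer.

Answer: 4

Derivation:
Newick: (U,((E,(Y,A,H)),L,J));
Naming internals by '(' encounter order: outermost '(' = _0, next = _1, ...
Query node: Y
Path from root: _0 -> _1 -> _2 -> _3 -> Y
Depth of Y: 4 (number of edges from root)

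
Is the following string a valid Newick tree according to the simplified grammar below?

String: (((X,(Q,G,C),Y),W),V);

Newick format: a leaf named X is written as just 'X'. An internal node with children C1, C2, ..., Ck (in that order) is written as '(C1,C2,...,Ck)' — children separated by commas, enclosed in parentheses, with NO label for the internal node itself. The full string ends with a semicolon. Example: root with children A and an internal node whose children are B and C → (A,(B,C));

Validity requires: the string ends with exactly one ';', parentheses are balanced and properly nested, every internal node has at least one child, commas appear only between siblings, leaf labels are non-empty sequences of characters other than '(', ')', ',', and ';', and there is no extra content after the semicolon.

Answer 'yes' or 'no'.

Answer: yes

Derivation:
Input: (((X,(Q,G,C),Y),W),V);
Paren balance: 4 '(' vs 4 ')' OK
Ends with single ';': True
Full parse: OK
Valid: True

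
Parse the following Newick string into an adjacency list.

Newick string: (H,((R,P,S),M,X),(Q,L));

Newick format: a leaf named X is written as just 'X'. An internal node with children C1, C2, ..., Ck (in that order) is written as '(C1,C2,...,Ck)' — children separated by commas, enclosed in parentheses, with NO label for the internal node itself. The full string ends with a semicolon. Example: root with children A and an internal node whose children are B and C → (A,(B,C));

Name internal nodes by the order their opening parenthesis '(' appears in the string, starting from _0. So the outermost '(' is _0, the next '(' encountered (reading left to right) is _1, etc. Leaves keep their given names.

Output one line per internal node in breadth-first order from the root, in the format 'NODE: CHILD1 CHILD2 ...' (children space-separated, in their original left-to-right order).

Input: (H,((R,P,S),M,X),(Q,L));
Scanning left-to-right, naming '(' by encounter order:
  pos 0: '(' -> open internal node _0 (depth 1)
  pos 3: '(' -> open internal node _1 (depth 2)
  pos 4: '(' -> open internal node _2 (depth 3)
  pos 10: ')' -> close internal node _2 (now at depth 2)
  pos 15: ')' -> close internal node _1 (now at depth 1)
  pos 17: '(' -> open internal node _3 (depth 2)
  pos 21: ')' -> close internal node _3 (now at depth 1)
  pos 22: ')' -> close internal node _0 (now at depth 0)
Total internal nodes: 4
BFS adjacency from root:
  _0: H _1 _3
  _1: _2 M X
  _3: Q L
  _2: R P S

Answer: _0: H _1 _3
_1: _2 M X
_3: Q L
_2: R P S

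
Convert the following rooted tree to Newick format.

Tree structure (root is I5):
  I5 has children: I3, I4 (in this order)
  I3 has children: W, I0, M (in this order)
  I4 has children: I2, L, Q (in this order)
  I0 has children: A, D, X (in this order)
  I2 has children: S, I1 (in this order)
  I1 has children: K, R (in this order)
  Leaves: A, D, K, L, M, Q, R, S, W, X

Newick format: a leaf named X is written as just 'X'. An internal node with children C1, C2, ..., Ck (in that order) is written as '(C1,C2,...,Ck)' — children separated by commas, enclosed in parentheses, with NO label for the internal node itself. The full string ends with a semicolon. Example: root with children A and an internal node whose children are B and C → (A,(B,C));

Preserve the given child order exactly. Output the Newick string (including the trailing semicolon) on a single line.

internal I5 with children ['I3', 'I4']
  internal I3 with children ['W', 'I0', 'M']
    leaf 'W' → 'W'
    internal I0 with children ['A', 'D', 'X']
      leaf 'A' → 'A'
      leaf 'D' → 'D'
      leaf 'X' → 'X'
    → '(A,D,X)'
    leaf 'M' → 'M'
  → '(W,(A,D,X),M)'
  internal I4 with children ['I2', 'L', 'Q']
    internal I2 with children ['S', 'I1']
      leaf 'S' → 'S'
      internal I1 with children ['K', 'R']
        leaf 'K' → 'K'
        leaf 'R' → 'R'
      → '(K,R)'
    → '(S,(K,R))'
    leaf 'L' → 'L'
    leaf 'Q' → 'Q'
  → '((S,(K,R)),L,Q)'
→ '((W,(A,D,X),M),((S,(K,R)),L,Q))'
Final: ((W,(A,D,X),M),((S,(K,R)),L,Q));

Answer: ((W,(A,D,X),M),((S,(K,R)),L,Q));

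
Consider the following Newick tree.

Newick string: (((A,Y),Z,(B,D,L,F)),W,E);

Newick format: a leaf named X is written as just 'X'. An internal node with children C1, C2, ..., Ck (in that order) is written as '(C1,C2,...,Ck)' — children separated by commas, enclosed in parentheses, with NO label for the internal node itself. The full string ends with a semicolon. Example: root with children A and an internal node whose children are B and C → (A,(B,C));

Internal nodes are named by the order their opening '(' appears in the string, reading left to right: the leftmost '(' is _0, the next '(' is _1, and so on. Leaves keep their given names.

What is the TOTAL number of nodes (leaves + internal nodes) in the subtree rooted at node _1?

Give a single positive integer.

Newick: (((A,Y),Z,(B,D,L,F)),W,E);
Locate _1: it is the '(' at position 1 (the 2nd '(' reading left to right).
Query: subtree rooted at _1
_1: subtree_size = 1 + 9
  _2: subtree_size = 1 + 2
    A: subtree_size = 1 + 0
    Y: subtree_size = 1 + 0
  Z: subtree_size = 1 + 0
  _3: subtree_size = 1 + 4
    B: subtree_size = 1 + 0
    D: subtree_size = 1 + 0
    L: subtree_size = 1 + 0
    F: subtree_size = 1 + 0
Total subtree size of _1: 10

Answer: 10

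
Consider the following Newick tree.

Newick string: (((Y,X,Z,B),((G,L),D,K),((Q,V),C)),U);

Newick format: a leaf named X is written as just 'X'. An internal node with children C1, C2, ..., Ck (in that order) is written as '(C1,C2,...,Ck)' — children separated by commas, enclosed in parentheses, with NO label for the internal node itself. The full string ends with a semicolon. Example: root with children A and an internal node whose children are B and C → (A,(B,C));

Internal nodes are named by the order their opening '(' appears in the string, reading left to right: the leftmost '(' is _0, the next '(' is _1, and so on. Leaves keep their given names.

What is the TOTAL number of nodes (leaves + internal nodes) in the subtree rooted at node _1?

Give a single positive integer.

Newick: (((Y,X,Z,B),((G,L),D,K),((Q,V),C)),U);
Locate _1: it is the '(' at position 1 (the 2nd '(' reading left to right).
Query: subtree rooted at _1
_1: subtree_size = 1 + 16
  _2: subtree_size = 1 + 4
    Y: subtree_size = 1 + 0
    X: subtree_size = 1 + 0
    Z: subtree_size = 1 + 0
    B: subtree_size = 1 + 0
  _3: subtree_size = 1 + 5
    _4: subtree_size = 1 + 2
      G: subtree_size = 1 + 0
      L: subtree_size = 1 + 0
    D: subtree_size = 1 + 0
    K: subtree_size = 1 + 0
  _5: subtree_size = 1 + 4
    _6: subtree_size = 1 + 2
      Q: subtree_size = 1 + 0
      V: subtree_size = 1 + 0
    C: subtree_size = 1 + 0
Total subtree size of _1: 17

Answer: 17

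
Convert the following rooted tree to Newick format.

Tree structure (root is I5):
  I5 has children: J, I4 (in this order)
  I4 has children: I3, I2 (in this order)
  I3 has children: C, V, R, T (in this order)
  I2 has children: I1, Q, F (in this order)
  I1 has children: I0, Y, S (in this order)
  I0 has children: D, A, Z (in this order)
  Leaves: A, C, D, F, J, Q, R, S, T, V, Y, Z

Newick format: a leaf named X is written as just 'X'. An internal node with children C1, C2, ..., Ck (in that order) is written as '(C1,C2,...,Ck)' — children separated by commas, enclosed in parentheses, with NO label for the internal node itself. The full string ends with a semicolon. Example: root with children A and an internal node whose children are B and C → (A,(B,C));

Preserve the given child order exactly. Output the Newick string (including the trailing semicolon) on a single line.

internal I5 with children ['J', 'I4']
  leaf 'J' → 'J'
  internal I4 with children ['I3', 'I2']
    internal I3 with children ['C', 'V', 'R', 'T']
      leaf 'C' → 'C'
      leaf 'V' → 'V'
      leaf 'R' → 'R'
      leaf 'T' → 'T'
    → '(C,V,R,T)'
    internal I2 with children ['I1', 'Q', 'F']
      internal I1 with children ['I0', 'Y', 'S']
        internal I0 with children ['D', 'A', 'Z']
          leaf 'D' → 'D'
          leaf 'A' → 'A'
          leaf 'Z' → 'Z'
        → '(D,A,Z)'
        leaf 'Y' → 'Y'
        leaf 'S' → 'S'
      → '((D,A,Z),Y,S)'
      leaf 'Q' → 'Q'
      leaf 'F' → 'F'
    → '(((D,A,Z),Y,S),Q,F)'
  → '((C,V,R,T),(((D,A,Z),Y,S),Q,F))'
→ '(J,((C,V,R,T),(((D,A,Z),Y,S),Q,F)))'
Final: (J,((C,V,R,T),(((D,A,Z),Y,S),Q,F)));

Answer: (J,((C,V,R,T),(((D,A,Z),Y,S),Q,F)));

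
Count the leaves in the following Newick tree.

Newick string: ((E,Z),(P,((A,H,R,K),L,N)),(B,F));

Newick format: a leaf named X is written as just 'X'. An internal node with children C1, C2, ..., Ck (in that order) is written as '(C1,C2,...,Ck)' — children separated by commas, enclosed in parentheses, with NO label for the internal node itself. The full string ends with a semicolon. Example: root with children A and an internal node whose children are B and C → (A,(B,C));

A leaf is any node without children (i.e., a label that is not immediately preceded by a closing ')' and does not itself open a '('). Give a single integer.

Newick: ((E,Z),(P,((A,H,R,K),L,N)),(B,F));
Scan left-to-right; a leaf is any maximal label run not followed by '(':
  pos 2: leaf 'E' → count = 1
  pos 4: leaf 'Z' → count = 2
  pos 8: leaf 'P' → count = 3
  pos 12: leaf 'A' → count = 4
  pos 14: leaf 'H' → count = 5
  pos 16: leaf 'R' → count = 6
  pos 18: leaf 'K' → count = 7
  pos 21: leaf 'L' → count = 8
  pos 23: leaf 'N' → count = 9
  pos 28: leaf 'B' → count = 10
  pos 30: leaf 'F' → count = 11
Total leaves: 11

Answer: 11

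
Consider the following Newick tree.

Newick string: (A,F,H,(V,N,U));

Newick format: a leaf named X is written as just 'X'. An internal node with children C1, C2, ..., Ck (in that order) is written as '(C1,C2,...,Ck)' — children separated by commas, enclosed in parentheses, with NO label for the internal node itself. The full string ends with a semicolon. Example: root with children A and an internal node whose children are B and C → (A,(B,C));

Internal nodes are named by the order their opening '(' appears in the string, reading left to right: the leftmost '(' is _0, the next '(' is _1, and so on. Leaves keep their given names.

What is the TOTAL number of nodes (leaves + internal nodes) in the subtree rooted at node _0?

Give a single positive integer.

Answer: 8

Derivation:
Newick: (A,F,H,(V,N,U));
Locate _0: it is the '(' at position 0 (the 1st '(' reading left to right).
Query: subtree rooted at _0
_0: subtree_size = 1 + 7
  A: subtree_size = 1 + 0
  F: subtree_size = 1 + 0
  H: subtree_size = 1 + 0
  _1: subtree_size = 1 + 3
    V: subtree_size = 1 + 0
    N: subtree_size = 1 + 0
    U: subtree_size = 1 + 0
Total subtree size of _0: 8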